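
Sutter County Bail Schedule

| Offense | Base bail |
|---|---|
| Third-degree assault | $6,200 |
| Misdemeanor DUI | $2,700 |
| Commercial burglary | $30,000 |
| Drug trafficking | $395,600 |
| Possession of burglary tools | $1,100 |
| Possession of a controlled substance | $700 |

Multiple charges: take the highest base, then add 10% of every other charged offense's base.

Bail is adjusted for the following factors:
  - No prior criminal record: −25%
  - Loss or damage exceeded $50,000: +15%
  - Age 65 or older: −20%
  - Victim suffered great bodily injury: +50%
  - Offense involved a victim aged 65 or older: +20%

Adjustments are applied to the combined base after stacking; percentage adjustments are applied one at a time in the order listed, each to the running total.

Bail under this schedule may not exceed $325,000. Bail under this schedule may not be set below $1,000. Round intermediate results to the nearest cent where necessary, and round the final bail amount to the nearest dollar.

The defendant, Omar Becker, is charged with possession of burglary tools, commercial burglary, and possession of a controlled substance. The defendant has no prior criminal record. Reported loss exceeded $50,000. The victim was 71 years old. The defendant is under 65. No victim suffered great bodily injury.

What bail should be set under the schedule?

$31,236

Base amounts from the schedule: possession of burglary tools $1,100; commercial burglary $30,000; possession of a controlled substance $700.
Stacking rule: highest base plus 10% of each additional charge. Highest is commercial burglary at $30,000. Additional: $1,100 × 10% = $110; $700 × 10% = $70. Combined base = $30,000 + $180 = $30,180.
No prior criminal record (−25%): $30,180 × 0.75 = $22,635.
Loss or damage exceeded $50,000 (+15%): $22,635 × 1.15 = $26,030.25.
Offense involved a victim aged 65 or older (+20%): $26,030.25 × 1.2 = $31,236.30.
$31,236.30 is within the $325,000 maximum.
$31,236.30 is at or above the $1,000 minimum.
Rounded to the nearest dollar: $31,236.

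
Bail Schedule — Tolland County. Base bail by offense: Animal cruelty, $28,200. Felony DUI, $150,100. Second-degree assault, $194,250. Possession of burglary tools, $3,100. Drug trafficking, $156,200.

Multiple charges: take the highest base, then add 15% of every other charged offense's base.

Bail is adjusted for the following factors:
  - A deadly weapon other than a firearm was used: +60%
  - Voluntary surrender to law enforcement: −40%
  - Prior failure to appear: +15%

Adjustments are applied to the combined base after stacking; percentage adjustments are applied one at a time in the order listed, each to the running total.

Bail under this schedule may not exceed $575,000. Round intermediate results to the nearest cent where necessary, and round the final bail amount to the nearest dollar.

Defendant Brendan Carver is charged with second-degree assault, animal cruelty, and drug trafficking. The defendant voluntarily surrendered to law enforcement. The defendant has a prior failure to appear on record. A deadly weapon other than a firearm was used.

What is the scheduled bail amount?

$244,989

Base amounts from the schedule: second-degree assault $194,250; animal cruelty $28,200; drug trafficking $156,200.
Stacking rule: highest base plus 15% of each additional charge. Highest is second-degree assault at $194,250. Additional: $28,200 × 15% = $4,230; $156,200 × 15% = $23,430. Combined base = $194,250 + $27,660 = $221,910.
A deadly weapon other than a firearm was used (+60%): $221,910 × 1.6 = $355,056.
Voluntary surrender to law enforcement (−40%): $355,056 × 0.6 = $213,033.60.
Prior failure to appear (+15%): $213,033.60 × 1.15 = $244,988.64.
$244,988.64 is within the $575,000 maximum.
Rounded to the nearest dollar: $244,989.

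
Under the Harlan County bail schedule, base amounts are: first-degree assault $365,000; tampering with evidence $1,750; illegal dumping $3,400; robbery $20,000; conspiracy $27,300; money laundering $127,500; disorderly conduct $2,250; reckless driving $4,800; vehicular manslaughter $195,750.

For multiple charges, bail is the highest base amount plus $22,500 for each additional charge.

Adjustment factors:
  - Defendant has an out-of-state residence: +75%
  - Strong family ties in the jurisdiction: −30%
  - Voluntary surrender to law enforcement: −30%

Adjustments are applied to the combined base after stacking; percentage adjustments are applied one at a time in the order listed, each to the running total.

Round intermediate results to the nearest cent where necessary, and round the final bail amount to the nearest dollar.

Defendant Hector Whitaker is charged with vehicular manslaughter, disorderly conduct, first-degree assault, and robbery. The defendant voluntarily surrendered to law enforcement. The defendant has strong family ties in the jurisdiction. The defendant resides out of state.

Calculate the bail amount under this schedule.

$370,869

Base amounts from the schedule: vehicular manslaughter $195,750; disorderly conduct $2,250; first-degree assault $365,000; robbery $20,000.
Stacking rule: highest base plus $22,500 per additional charge. Highest is first-degree assault at $365,000; 3 additional charges → +$67,500. Combined base = $432,500.
Defendant has an out-of-state residence (+75%): $432,500 × 1.75 = $756,875.
Strong family ties in the jurisdiction (−30%): $756,875 × 0.7 = $529,812.50.
Voluntary surrender to law enforcement (−30%): $529,812.50 × 0.7 = $370,868.75.
Rounded to the nearest dollar: $370,869.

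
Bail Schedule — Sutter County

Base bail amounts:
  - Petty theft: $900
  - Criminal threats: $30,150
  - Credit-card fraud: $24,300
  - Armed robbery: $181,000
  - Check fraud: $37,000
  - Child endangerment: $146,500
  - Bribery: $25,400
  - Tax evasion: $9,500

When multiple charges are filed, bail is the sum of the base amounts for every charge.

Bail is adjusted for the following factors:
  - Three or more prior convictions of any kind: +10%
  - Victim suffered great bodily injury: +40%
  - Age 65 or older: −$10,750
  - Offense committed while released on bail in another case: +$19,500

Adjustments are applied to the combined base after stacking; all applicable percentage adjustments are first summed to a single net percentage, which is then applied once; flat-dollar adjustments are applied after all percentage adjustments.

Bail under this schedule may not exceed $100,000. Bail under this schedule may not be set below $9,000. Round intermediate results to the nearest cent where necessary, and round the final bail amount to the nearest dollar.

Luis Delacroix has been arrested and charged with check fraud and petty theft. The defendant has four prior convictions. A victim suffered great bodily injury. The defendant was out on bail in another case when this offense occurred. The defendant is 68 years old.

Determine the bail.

$65,600

Base amounts from the schedule: check fraud $37,000; petty theft $900.
Stacking rule: sum of all bases. $37,000 + $900 = $37,900.
Net percentage adjustment: +10% +40% = +50%. $37,900 × 1.5 = $56,850.
Age 65 or older (−$10,750 flat): $56,850 − $10,750 = $46,100.
Offense committed while released on bail in another case (+$19,500 flat): $46,100 + $19,500 = $65,600.
$65,600 is within the $100,000 maximum.
$65,600 is at or above the $9,000 minimum.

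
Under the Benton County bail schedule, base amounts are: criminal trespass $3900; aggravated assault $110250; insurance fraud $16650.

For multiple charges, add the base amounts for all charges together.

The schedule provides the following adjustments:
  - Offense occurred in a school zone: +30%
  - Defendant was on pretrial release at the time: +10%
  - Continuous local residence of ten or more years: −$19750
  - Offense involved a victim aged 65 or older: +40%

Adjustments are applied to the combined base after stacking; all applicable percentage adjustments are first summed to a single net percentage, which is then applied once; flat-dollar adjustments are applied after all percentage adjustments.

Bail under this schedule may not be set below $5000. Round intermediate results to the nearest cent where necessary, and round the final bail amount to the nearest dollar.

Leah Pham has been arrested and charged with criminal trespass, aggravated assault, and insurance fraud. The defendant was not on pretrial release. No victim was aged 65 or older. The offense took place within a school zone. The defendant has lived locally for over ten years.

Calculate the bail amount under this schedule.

Base amounts from the schedule: criminal trespass $3900; aggravated assault $110250; insurance fraud $16650.
Stacking rule: sum of all bases. $3900 + $110250 + $16650 = $130800.
Offense occurred in a school zone (+30%): $130800 × 1.3 = $170040.
Continuous local residence of ten or more years (−$19750 flat): $170040 − $19750 = $150290.
$150290 is at or above the $5000 minimum.

$150290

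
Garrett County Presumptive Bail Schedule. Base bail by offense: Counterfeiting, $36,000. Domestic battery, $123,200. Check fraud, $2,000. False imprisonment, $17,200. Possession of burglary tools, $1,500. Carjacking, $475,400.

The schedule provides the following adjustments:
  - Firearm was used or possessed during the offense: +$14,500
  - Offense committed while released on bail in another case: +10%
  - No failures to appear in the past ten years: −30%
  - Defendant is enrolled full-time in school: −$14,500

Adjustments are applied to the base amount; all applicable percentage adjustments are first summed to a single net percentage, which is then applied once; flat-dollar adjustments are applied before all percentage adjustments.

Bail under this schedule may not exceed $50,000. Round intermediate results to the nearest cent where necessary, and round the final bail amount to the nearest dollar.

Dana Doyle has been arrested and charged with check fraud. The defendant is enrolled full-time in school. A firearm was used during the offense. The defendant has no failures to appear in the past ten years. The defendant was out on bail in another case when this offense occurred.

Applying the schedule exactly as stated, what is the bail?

Base amounts from the schedule: check fraud $2,000.
Single charge. Combined base = $2,000.
Firearm was used or possessed during the offense (+$14,500 flat): $2,000 + $14,500 = $16,500.
Defendant is enrolled full-time in school (−$14,500 flat): $16,500 − $14,500 = $2,000.
Net percentage adjustment: +10% −30% = −20%. $2,000 × 0.8 = $1,600.
$1,600 is within the $50,000 maximum.

$1,600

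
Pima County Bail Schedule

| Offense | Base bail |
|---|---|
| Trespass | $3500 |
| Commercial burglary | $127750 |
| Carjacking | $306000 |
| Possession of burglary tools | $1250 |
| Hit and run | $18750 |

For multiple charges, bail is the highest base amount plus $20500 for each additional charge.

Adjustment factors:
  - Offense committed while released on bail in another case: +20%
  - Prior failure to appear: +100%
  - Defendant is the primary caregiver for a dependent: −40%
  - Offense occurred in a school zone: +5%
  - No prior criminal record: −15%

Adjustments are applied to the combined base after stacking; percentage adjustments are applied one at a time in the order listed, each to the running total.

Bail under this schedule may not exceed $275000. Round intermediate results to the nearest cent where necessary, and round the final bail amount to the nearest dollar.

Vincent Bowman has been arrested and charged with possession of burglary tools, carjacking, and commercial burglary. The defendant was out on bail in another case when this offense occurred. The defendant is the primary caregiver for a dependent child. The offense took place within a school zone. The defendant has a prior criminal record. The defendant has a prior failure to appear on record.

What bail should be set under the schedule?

Base amounts from the schedule: possession of burglary tools $1250; carjacking $306000; commercial burglary $127750.
Stacking rule: highest base plus $20500 per additional charge. Highest is carjacking at $306000; 2 additional charges → +$41000. Combined base = $347000.
Offense committed while released on bail in another case (+20%): $347000 × 1.2 = $416400.
Prior failure to appear (+100%): $416400 × 2 = $832800.
Defendant is the primary caregiver for a dependent (−40%): $832800 × 0.6 = $499680.
Offense occurred in a school zone (+5%): $499680 × 1.05 = $524664.
Result $524664 exceeds the maximum of $275000; bail is capped at $275000.

$275000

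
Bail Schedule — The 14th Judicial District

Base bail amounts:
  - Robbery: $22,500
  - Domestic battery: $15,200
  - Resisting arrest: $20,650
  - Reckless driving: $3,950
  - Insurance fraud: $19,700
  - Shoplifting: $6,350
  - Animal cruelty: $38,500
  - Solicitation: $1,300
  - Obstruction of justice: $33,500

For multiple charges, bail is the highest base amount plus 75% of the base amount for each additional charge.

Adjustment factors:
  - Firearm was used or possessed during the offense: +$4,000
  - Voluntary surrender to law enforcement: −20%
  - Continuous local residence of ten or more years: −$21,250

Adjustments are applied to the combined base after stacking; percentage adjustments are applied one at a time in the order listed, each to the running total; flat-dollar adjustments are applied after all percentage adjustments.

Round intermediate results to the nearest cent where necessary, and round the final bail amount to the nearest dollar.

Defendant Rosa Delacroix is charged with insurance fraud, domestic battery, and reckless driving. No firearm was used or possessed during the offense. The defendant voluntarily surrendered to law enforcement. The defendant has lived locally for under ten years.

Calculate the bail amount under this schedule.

$27,250

Base amounts from the schedule: insurance fraud $19,700; domestic battery $15,200; reckless driving $3,950.
Stacking rule: highest base plus 75% of each additional charge. Highest is insurance fraud at $19,700. Additional: $15,200 × 75% = $11,400; $3,950 × 75% = $2,962.50. Combined base = $19,700 + $14,362.50 = $34,062.50.
Voluntary surrender to law enforcement (−20%): $34,062.50 × 0.8 = $27,250.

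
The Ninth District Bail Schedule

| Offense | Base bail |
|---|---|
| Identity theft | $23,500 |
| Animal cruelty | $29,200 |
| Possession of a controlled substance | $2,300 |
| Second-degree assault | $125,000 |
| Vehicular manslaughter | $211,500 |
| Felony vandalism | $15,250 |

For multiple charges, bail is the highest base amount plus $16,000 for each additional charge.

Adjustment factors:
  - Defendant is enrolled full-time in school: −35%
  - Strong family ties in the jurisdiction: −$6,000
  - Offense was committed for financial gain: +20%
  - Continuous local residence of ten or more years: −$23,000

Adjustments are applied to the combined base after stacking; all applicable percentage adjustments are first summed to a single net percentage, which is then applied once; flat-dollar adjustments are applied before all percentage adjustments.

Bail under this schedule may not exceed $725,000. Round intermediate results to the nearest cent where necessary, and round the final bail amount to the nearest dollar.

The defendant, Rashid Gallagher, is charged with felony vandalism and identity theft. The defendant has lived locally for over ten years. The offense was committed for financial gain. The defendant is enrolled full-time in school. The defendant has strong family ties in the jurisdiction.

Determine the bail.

Base amounts from the schedule: felony vandalism $15,250; identity theft $23,500.
Stacking rule: highest base plus $16,000 per additional charge. Highest is identity theft at $23,500; 1 additional charge → +$16,000. Combined base = $39,500.
Strong family ties in the jurisdiction (−$6,000 flat): $39,500 − $6,000 = $33,500.
Continuous local residence of ten or more years (−$23,000 flat): $33,500 − $23,000 = $10,500.
Net percentage adjustment: −35% +20% = −15%. $10,500 × 0.85 = $8,925.
$8,925 is within the $725,000 maximum.

$8,925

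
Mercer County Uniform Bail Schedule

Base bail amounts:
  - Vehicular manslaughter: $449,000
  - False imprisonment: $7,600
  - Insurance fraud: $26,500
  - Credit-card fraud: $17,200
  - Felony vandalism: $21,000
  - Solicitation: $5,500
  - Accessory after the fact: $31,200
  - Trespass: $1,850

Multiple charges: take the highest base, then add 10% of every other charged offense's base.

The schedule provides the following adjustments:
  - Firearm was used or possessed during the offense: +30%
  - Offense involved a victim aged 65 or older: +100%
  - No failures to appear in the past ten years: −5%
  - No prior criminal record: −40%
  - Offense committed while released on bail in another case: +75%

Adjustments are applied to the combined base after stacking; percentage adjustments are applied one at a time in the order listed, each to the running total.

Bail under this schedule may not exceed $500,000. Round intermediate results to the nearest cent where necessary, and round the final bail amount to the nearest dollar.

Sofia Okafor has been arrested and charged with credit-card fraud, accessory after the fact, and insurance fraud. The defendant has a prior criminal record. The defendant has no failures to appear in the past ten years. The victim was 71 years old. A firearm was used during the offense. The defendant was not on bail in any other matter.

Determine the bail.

Base amounts from the schedule: credit-card fraud $17,200; accessory after the fact $31,200; insurance fraud $26,500.
Stacking rule: highest base plus 10% of each additional charge. Highest is accessory after the fact at $31,200. Additional: $17,200 × 10% = $1,720; $26,500 × 10% = $2,650. Combined base = $31,200 + $4,370 = $35,570.
Firearm was used or possessed during the offense (+30%): $35,570 × 1.3 = $46,241.
Offense involved a victim aged 65 or older (+100%): $46,241 × 2 = $92,482.
No failures to appear in the past ten years (−5%): $92,482 × 0.95 = $87,857.90.
$87,857.90 is within the $500,000 maximum.
Rounded to the nearest dollar: $87,858.

$87,858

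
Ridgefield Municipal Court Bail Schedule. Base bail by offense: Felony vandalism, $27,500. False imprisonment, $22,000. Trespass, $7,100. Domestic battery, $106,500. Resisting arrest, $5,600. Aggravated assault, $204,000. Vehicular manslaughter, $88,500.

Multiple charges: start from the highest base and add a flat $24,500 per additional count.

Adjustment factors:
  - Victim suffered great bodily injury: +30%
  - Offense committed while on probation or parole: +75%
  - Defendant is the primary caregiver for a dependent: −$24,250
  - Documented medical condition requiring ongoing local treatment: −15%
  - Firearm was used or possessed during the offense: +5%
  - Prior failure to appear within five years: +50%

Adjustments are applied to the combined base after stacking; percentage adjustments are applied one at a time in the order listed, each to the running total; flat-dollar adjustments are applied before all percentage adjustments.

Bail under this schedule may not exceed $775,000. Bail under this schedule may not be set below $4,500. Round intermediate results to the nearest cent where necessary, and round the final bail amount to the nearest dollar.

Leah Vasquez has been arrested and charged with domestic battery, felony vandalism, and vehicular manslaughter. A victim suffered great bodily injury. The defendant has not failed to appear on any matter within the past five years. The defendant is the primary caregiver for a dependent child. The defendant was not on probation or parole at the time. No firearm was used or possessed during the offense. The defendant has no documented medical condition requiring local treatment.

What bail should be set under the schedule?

$170,625

Base amounts from the schedule: domestic battery $106,500; felony vandalism $27,500; vehicular manslaughter $88,500.
Stacking rule: highest base plus $24,500 per additional charge. Highest is domestic battery at $106,500; 2 additional charges → +$49,000. Combined base = $155,500.
Defendant is the primary caregiver for a dependent (−$24,250 flat): $155,500 − $24,250 = $131,250.
Victim suffered great bodily injury (+30%): $131,250 × 1.3 = $170,625.
$170,625 is within the $775,000 maximum.
$170,625 is at or above the $4,500 minimum.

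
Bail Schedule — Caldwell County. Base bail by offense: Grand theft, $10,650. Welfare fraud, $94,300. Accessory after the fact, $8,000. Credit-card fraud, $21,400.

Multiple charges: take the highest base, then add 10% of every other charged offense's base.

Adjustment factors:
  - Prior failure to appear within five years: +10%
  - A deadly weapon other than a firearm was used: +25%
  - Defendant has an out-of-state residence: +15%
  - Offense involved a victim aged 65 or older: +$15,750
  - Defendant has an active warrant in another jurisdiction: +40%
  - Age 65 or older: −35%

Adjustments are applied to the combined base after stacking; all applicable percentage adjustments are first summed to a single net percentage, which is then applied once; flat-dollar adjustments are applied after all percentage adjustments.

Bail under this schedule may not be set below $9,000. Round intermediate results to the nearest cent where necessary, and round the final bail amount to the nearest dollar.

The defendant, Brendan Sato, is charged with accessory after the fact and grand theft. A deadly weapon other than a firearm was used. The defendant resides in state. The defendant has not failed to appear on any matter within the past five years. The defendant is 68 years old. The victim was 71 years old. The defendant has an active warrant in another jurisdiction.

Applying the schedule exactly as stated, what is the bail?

$30,635

Base amounts from the schedule: accessory after the fact $8,000; grand theft $10,650.
Stacking rule: highest base plus 10% of each additional charge. Highest is grand theft at $10,650. Additional: $8,000 × 10% = $800. Combined base = $10,650 + $800 = $11,450.
Net percentage adjustment: +25% +40% −35% = +30%. $11,450 × 1.3 = $14,885.
Offense involved a victim aged 65 or older (+$15,750 flat): $14,885 + $15,750 = $30,635.
$30,635 is at or above the $9,000 minimum.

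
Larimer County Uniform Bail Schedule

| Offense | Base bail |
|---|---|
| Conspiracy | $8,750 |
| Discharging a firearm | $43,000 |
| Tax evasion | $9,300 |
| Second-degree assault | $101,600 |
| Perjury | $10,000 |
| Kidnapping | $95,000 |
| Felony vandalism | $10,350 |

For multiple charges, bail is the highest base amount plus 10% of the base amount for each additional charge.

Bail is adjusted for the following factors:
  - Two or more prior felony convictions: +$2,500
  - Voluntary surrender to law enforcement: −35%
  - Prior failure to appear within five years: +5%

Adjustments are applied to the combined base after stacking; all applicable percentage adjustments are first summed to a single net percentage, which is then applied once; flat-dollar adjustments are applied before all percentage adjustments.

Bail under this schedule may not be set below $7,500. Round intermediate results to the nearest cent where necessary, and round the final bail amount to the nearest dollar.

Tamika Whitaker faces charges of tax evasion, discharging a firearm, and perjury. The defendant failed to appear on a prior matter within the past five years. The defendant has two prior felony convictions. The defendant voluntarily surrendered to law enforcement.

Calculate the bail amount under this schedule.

Base amounts from the schedule: tax evasion $9,300; discharging a firearm $43,000; perjury $10,000.
Stacking rule: highest base plus 10% of each additional charge. Highest is discharging a firearm at $43,000. Additional: $9,300 × 10% = $930; $10,000 × 10% = $1,000. Combined base = $43,000 + $1,930 = $44,930.
Two or more prior felony convictions (+$2,500 flat): $44,930 + $2,500 = $47,430.
Net percentage adjustment: −35% +5% = −30%. $47,430 × 0.7 = $33,201.
$33,201 is at or above the $7,500 minimum.

$33,201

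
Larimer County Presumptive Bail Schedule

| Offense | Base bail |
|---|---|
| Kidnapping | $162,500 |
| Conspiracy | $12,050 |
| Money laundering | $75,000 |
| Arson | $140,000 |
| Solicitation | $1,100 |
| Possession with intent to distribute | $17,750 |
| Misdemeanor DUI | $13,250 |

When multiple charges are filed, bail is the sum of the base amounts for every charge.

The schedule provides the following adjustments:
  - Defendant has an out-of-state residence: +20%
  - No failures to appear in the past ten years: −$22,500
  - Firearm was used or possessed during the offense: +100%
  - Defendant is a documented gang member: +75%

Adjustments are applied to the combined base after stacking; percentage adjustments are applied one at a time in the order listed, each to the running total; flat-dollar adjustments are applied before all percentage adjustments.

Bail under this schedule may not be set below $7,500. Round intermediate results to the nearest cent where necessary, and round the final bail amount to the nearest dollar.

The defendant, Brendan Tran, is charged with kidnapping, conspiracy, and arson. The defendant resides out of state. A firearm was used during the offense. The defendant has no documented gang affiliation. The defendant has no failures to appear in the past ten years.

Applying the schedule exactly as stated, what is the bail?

Base amounts from the schedule: kidnapping $162,500; conspiracy $12,050; arson $140,000.
Stacking rule: sum of all bases. $162,500 + $12,050 + $140,000 = $314,550.
No failures to appear in the past ten years (−$22,500 flat): $314,550 − $22,500 = $292,050.
Defendant has an out-of-state residence (+20%): $292,050 × 1.2 = $350,460.
Firearm was used or possessed during the offense (+100%): $350,460 × 2 = $700,920.
$700,920 is at or above the $7,500 minimum.

$700,920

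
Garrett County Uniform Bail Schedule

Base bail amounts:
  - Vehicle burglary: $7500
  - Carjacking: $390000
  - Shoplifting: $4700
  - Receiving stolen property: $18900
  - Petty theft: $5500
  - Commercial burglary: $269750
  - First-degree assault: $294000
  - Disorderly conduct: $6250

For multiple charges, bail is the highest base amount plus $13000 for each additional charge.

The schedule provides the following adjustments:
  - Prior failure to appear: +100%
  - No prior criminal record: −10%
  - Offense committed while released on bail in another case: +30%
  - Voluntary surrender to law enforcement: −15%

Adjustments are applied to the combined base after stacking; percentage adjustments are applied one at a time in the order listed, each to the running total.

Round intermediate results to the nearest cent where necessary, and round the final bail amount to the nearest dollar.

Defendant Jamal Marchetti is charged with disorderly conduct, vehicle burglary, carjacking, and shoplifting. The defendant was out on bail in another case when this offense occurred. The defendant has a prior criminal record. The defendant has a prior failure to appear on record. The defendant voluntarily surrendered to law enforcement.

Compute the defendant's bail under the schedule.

$948090

Base amounts from the schedule: disorderly conduct $6250; vehicle burglary $7500; carjacking $390000; shoplifting $4700.
Stacking rule: highest base plus $13000 per additional charge. Highest is carjacking at $390000; 3 additional charges → +$39000. Combined base = $429000.
Prior failure to appear (+100%): $429000 × 2 = $858000.
Offense committed while released on bail in another case (+30%): $858000 × 1.3 = $1115400.
Voluntary surrender to law enforcement (−15%): $1115400 × 0.85 = $948090.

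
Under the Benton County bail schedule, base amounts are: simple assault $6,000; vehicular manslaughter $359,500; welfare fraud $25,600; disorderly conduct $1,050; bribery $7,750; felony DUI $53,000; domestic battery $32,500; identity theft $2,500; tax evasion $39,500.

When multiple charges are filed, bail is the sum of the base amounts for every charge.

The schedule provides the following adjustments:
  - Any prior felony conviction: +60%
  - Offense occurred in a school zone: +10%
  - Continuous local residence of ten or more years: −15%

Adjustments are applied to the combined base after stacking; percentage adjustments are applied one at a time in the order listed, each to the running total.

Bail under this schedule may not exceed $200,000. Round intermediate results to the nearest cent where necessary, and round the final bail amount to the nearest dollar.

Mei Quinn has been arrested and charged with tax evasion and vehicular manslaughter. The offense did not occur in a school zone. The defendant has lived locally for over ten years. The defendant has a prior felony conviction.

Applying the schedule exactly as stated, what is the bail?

Base amounts from the schedule: tax evasion $39,500; vehicular manslaughter $359,500.
Stacking rule: sum of all bases. $39,500 + $359,500 = $399,000.
Any prior felony conviction (+60%): $399,000 × 1.6 = $638,400.
Continuous local residence of ten or more years (−15%): $638,400 × 0.85 = $542,640.
Result $542,640 exceeds the maximum of $200,000; bail is capped at $200,000.

$200,000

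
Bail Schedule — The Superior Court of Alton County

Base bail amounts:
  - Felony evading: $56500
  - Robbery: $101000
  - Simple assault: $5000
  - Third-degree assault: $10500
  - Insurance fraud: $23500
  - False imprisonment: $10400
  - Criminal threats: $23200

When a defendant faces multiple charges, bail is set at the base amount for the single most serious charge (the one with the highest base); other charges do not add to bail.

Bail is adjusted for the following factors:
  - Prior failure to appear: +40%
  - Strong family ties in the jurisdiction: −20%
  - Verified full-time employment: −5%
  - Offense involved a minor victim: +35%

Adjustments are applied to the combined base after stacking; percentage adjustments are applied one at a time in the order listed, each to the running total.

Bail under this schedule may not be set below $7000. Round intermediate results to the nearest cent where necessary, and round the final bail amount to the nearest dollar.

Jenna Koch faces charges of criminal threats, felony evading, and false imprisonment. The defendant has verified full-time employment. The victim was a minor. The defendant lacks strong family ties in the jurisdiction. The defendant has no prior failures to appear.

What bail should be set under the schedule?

$72461

Base amounts from the schedule: criminal threats $23200; felony evading $56500; false imprisonment $10400.
Stacking rule: use the highest base only. Highest is felony evading at $56500. Combined base = $56500.
Verified full-time employment (−5%): $56500 × 0.95 = $53675.
Offense involved a minor victim (+35%): $53675 × 1.35 = $72461.25.
$72461.25 is at or above the $7000 minimum.
Rounded to the nearest dollar: $72461.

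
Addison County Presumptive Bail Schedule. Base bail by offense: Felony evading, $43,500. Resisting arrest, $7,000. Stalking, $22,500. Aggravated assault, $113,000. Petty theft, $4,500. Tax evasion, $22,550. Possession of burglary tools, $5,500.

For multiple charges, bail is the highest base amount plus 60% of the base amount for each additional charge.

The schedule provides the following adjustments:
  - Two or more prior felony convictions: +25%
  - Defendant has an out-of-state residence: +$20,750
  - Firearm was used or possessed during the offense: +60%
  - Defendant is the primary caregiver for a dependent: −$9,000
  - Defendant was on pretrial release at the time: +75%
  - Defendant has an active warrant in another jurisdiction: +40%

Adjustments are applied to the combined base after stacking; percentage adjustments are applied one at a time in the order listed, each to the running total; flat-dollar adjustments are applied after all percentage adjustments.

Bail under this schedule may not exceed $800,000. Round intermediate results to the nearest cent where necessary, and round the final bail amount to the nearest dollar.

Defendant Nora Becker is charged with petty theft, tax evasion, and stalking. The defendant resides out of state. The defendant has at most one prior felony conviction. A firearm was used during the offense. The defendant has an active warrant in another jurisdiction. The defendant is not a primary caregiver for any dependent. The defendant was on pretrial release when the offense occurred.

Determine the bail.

Base amounts from the schedule: petty theft $4,500; tax evasion $22,550; stalking $22,500.
Stacking rule: highest base plus 60% of each additional charge. Highest is tax evasion at $22,550. Additional: $4,500 × 60% = $2,700; $22,500 × 60% = $13,500. Combined base = $22,550 + $16,200 = $38,750.
Firearm was used or possessed during the offense (+60%): $38,750 × 1.6 = $62,000.
Defendant was on pretrial release at the time (+75%): $62,000 × 1.75 = $108,500.
Defendant has an active warrant in another jurisdiction (+40%): $108,500 × 1.4 = $151,900.
Defendant has an out-of-state residence (+$20,750 flat): $151,900 + $20,750 = $172,650.
$172,650 is within the $800,000 maximum.

$172,650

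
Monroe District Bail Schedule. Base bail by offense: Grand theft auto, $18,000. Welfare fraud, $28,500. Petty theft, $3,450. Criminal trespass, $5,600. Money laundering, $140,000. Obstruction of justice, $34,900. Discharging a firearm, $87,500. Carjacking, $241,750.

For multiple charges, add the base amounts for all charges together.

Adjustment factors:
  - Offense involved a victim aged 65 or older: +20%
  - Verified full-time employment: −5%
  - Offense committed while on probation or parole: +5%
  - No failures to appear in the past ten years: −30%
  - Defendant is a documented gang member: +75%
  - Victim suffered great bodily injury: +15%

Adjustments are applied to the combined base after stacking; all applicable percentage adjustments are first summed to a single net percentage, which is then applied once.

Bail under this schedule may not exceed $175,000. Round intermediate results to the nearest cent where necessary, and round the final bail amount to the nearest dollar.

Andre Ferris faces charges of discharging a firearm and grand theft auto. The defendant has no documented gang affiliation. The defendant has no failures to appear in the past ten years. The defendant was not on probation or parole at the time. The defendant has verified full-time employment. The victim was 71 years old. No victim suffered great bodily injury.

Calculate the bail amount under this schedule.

Base amounts from the schedule: discharging a firearm $87,500; grand theft auto $18,000.
Stacking rule: sum of all bases. $87,500 + $18,000 = $105,500.
Net percentage adjustment: +20% −5% −30% = −15%. $105,500 × 0.85 = $89,675.
$89,675 is within the $175,000 maximum.

$89,675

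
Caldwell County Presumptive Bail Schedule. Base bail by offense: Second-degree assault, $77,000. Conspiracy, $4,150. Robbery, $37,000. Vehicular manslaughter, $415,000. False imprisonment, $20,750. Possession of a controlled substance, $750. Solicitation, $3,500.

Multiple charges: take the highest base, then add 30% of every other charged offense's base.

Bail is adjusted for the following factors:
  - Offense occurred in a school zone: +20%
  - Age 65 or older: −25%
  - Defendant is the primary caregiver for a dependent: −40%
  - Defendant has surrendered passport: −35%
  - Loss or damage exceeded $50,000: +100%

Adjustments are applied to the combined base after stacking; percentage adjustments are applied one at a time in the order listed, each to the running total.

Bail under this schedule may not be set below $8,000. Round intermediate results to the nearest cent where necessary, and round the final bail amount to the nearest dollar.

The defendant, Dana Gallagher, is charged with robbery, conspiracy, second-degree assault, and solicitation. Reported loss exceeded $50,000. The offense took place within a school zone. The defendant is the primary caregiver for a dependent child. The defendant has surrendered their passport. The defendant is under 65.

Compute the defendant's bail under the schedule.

$84,610

Base amounts from the schedule: robbery $37,000; conspiracy $4,150; second-degree assault $77,000; solicitation $3,500.
Stacking rule: highest base plus 30% of each additional charge. Highest is second-degree assault at $77,000. Additional: $37,000 × 30% = $11,100; $4,150 × 30% = $1,245; $3,500 × 30% = $1,050. Combined base = $77,000 + $13,395 = $90,395.
Offense occurred in a school zone (+20%): $90,395 × 1.2 = $108,474.
Defendant is the primary caregiver for a dependent (−40%): $108,474 × 0.6 = $65,084.40.
Defendant has surrendered passport (−35%): $65,084.40 × 0.65 = $42,304.86.
Loss or damage exceeded $50,000 (+100%): $42,304.86 × 2 = $84,609.72.
$84,609.72 is at or above the $8,000 minimum.
Rounded to the nearest dollar: $84,610.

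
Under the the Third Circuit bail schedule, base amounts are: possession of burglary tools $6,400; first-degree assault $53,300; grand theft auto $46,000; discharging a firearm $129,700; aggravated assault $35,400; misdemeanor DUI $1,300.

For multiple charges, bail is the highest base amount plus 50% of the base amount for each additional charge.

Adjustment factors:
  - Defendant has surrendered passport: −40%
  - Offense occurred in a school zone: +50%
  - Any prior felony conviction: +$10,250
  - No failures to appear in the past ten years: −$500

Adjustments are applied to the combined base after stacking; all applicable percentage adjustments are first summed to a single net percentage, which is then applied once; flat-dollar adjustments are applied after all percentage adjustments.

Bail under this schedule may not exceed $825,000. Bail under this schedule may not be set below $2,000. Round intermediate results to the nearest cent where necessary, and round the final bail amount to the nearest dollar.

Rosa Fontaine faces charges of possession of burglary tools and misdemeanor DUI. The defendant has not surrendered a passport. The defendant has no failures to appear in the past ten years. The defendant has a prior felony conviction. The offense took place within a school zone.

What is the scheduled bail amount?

Base amounts from the schedule: possession of burglary tools $6,400; misdemeanor DUI $1,300.
Stacking rule: highest base plus 50% of each additional charge. Highest is possession of burglary tools at $6,400. Additional: $1,300 × 50% = $650. Combined base = $6,400 + $650 = $7,050.
Offense occurred in a school zone (+50%): $7,050 × 1.5 = $10,575.
Any prior felony conviction (+$10,250 flat): $10,575 + $10,250 = $20,825.
No failures to appear in the past ten years (−$500 flat): $20,825 − $500 = $20,325.
$20,325 is within the $825,000 maximum.
$20,325 is at or above the $2,000 minimum.

$20,325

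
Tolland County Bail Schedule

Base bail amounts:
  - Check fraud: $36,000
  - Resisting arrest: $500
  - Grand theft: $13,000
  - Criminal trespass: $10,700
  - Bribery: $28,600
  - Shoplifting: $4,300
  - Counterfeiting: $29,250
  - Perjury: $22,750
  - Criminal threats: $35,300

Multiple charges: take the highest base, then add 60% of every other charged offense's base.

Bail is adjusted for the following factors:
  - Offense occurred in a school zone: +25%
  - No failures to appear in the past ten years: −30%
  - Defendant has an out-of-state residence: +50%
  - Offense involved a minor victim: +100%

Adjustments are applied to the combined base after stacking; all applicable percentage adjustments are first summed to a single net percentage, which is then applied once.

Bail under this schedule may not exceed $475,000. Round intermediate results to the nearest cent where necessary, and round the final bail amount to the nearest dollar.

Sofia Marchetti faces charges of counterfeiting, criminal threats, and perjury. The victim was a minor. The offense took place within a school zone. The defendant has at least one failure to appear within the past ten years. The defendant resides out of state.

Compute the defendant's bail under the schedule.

Base amounts from the schedule: counterfeiting $29,250; criminal threats $35,300; perjury $22,750.
Stacking rule: highest base plus 60% of each additional charge. Highest is criminal threats at $35,300. Additional: $29,250 × 60% = $17,550; $22,750 × 60% = $13,650. Combined base = $35,300 + $31,200 = $66,500.
Net percentage adjustment: +25% +50% +100% = +175%. $66,500 × 2.75 = $182,875.
$182,875 is within the $475,000 maximum.

$182,875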